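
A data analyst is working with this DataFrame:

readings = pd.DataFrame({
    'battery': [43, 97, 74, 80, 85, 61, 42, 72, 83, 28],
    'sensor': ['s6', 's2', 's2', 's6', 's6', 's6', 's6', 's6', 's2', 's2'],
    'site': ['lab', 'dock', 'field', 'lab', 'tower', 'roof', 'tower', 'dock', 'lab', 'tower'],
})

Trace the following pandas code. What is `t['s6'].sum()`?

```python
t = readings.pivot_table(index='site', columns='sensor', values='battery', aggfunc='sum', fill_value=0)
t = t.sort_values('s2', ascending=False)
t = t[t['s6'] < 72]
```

61

pivot: rows=site, cols=sensor, sum(battery):
sensor  s2   s6
site           
dock    97   72
field   74    0
lab     83  123
roof     0   61
tower   28  127
sort by s2 descending:
sensor  s2   s6
site           
dock    97   72
lab     83  123
field   74    0
tower   28  127
roof     0   61
filter rows where s6 < 72:
sensor  s2  s6
site          
field   74   0
roof     0  61
sum of column 's6' → 61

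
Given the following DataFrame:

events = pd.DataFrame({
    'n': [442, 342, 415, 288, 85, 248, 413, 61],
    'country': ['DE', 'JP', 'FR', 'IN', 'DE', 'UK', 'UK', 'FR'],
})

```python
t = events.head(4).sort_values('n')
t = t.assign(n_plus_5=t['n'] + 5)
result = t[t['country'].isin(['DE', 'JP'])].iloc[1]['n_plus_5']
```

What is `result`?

447

take first 4 rows:
     n country
0  442      DE
1  342      JP
2  415      FR
3  288      IN
sort by n:
     n country
3  288      IN
1  342      JP
2  415      FR
0  442      DE
add column n_plus_5 = t['n'] + 5:
     n country  n_plus_5
3  288      IN       293
1  342      JP       347
2  415      FR       420
0  442      DE       447
filter rows where country in ['DE', 'JP']:
     n country  n_plus_5
1  342      JP       347
0  442      DE       447
Reading off the value at position 1, column 'n_plus_5', we get 447.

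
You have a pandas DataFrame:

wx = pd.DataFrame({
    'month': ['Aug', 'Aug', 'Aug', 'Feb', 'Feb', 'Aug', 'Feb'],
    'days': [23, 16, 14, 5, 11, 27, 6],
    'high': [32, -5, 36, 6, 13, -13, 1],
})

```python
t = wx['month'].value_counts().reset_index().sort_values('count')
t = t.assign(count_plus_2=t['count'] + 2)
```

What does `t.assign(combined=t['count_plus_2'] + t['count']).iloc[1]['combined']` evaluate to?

value_counts of month:
month
Aug    4
Feb    3
Name: count, dtype: int64
reset_index():
  month  count
0   Aug      4
1   Feb      3
sort by count:
  month  count
1   Feb      3
0   Aug      4
add column count_plus_2 = t['count'] + 2:
  month  count  count_plus_2
1   Feb      3             5
0   Aug      4             6
add column combined = t['count_plus_2'] + t['count']:
  month  count  count_plus_2  combined
1   Feb      3             5         8
0   Aug      4             6        10
Hence 10.

10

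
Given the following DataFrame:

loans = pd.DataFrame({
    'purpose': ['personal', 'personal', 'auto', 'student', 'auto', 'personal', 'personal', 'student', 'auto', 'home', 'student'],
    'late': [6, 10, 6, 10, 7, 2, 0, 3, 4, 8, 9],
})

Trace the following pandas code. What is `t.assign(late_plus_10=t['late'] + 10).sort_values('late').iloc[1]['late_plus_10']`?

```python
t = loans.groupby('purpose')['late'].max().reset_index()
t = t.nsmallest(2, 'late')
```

group by purpose, max of late:
purpose
auto         7
home         8
personal    10
student     10
Name: late, dtype: int64
reset_index():
    purpose  late
0      auto     7
1      home     8
2  personal    10
3   student    10
take 2 rows with smallest late:
  purpose  late
0    auto     7
1    home     8
add column late_plus_10 = t['late'] + 10:
  purpose  late  late_plus_10
0    auto     7            17
1    home     8            18
sort by late:
  purpose  late  late_plus_10
0    auto     7            17
1    home     8            18
So iloc[1]['late_plus_10'] = 18.

18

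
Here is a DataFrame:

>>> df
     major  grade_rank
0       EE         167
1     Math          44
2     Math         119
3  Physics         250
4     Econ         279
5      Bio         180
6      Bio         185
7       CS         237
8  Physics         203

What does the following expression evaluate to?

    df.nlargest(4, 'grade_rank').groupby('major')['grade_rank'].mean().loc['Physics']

take 4 rows with largest grade_rank:
     major  grade_rank
4     Econ         279
3  Physics         250
7       CS         237
8  Physics         203
group by major, mean of grade_rank:
major
CS         237.0
Econ       279.0
Physics    226.5
Name: grade_rank, dtype: float64

226.5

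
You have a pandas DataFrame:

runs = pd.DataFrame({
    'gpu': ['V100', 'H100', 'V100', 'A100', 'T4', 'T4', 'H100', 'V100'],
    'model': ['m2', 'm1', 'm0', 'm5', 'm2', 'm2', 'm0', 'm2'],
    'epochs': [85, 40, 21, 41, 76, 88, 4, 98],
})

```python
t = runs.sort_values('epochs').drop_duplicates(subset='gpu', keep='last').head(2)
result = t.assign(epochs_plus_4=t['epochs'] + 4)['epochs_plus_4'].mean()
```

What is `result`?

sort by epochs:
    gpu model  epochs
6  H100    m0       4
2  V100    m0      21
1  H100    m1      40
3  A100    m5      41
4    T4    m2      76
0  V100    m2      85
5    T4    m2      88
7  V100    m2      98
drop duplicate gpu (keep=last):
    gpu model  epochs
1  H100    m1      40
3  A100    m5      41
5    T4    m2      88
7  V100    m2      98
take first 2 rows:
    gpu model  epochs
1  H100    m1      40
3  A100    m5      41
add column epochs_plus_4 = t['epochs'] + 4:
    gpu model  epochs  epochs_plus_4
1  H100    m1      40             44
3  A100    m5      41             45
The mean of column 'epochs_plus_4' is 44.5.

44.5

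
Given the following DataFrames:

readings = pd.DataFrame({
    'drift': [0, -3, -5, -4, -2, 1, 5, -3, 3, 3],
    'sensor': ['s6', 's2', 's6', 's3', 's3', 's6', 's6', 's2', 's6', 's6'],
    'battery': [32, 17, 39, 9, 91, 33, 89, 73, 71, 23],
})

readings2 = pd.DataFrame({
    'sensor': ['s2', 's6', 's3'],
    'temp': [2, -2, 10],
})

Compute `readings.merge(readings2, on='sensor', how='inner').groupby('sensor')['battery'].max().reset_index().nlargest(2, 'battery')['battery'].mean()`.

merge on 'sensor' (how='inner') → 10 rows:
   drift sensor  battery  temp
0      0     s6       32    -2
1     -3     s2       17     2
2     -5     s6       39    -2
3     -4     s3        9    10
4     -2     s3       91    10
5      1     s6       33    -2
6      5     s6       89    -2
7     -3     s2       73     2
8      3     s6       71    -2
9      3     s6       23    -2
group by sensor, max of battery:
sensor
s2    73
s3    91
s6    89
Name: battery, dtype: int64
reset_index():
  sensor  battery
0     s2       73
1     s3       91
2     s6       89
take 2 rows with largest battery:
  sensor  battery
1     s3       91
2     s6       89
Taking the mean of column 'battery' gives 90.0.

90.0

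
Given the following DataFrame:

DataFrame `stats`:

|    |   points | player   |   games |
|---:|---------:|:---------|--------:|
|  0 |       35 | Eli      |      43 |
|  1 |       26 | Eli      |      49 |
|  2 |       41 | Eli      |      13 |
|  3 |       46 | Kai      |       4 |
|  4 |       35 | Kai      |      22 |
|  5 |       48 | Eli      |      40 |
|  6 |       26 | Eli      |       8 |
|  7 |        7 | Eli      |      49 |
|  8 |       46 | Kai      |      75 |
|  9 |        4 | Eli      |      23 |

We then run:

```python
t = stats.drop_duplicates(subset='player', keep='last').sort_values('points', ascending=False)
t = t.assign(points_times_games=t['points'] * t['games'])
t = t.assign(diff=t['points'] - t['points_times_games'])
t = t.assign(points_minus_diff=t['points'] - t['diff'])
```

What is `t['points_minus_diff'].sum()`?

drop duplicate player (keep=last):
   points player  games
8      46    Kai     75
9       4    Eli     23
sort by points descending:
   points player  games
8      46    Kai     75
9       4    Eli     23
add column points_times_games = t['points'] * t['games']:
   points player  games  points_times_games
8      46    Kai     75                3450
9       4    Eli     23                  92
add column diff = t['points'] - t['points_times_games']:
   points player  games  points_times_games  diff
8      46    Kai     75                3450 -3404
9       4    Eli     23                  92   -88
add column points_minus_diff = t['points'] - t['diff']:
   points player  games  points_times_games  diff  points_minus_diff
8      46    Kai     75                3450 -3404               3450
9       4    Eli     23                  92   -88                 92
sum of column 'points_minus_diff' → 3542

3542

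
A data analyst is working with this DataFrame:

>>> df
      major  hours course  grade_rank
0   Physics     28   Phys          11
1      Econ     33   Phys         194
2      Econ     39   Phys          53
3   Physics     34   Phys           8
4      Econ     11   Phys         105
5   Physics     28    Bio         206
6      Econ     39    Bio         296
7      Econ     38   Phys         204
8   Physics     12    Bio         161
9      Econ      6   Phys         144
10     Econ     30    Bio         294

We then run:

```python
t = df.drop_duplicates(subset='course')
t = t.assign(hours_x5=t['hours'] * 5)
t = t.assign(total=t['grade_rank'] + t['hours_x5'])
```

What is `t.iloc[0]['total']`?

151

drop duplicate course (keep=first):
     major  hours course  grade_rank
0  Physics     28   Phys          11
5  Physics     28    Bio         206
add column hours_x5 = t['hours'] * 5:
     major  hours course  grade_rank  hours_x5
0  Physics     28   Phys          11       140
5  Physics     28    Bio         206       140
add column total = t['grade_rank'] + t['hours_x5']:
     major  hours course  grade_rank  hours_x5  total
0  Physics     28   Phys          11       140    151
5  Physics     28    Bio         206       140    346
Then the value at position 0, column 'total': 151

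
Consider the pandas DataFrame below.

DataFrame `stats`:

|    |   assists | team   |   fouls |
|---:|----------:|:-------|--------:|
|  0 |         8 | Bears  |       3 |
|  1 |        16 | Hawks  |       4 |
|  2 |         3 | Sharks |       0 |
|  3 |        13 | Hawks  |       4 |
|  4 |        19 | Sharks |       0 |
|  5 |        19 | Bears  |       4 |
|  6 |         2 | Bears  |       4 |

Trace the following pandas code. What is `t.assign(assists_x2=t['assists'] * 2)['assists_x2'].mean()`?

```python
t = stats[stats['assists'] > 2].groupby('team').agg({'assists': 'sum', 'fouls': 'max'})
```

52.0

filter rows where assists > 2:
   assists    team  fouls
0        8   Bears      3
1       16   Hawks      4
2        3  Sharks      0
3       13   Hawks      4
4       19  Sharks      0
5       19   Bears      4
group by team: sum(assists), max(fouls):
        assists  fouls
team                  
Bears        27      4
Hawks        29      4
Sharks       22      0
add column assists_x2 = t['assists'] * 2:
        assists  fouls  assists_x2
team                              
Bears        27      4          54
Hawks        29      4          58
Sharks       22      0          44
mean of column 'assists_x2' → 52.0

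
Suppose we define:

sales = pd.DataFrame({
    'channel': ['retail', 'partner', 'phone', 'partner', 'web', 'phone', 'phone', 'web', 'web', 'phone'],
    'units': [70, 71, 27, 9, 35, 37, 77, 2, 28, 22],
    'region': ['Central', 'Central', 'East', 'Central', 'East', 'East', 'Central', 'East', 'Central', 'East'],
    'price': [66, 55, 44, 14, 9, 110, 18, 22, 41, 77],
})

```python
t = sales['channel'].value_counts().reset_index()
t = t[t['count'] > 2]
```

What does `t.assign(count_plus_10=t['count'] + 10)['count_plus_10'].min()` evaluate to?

13

value_counts of channel:
channel
phone      4
web        3
partner    2
retail     1
Name: count, dtype: int64
reset_index():
   channel  count
0    phone      4
1      web      3
2  partner      2
3   retail      1
filter rows where count > 2:
  channel  count
0   phone      4
1     web      3
add column count_plus_10 = t['count'] + 10:
  channel  count  count_plus_10
0   phone      4             14
1     web      3             13
The min of column 'count_plus_10' is 13.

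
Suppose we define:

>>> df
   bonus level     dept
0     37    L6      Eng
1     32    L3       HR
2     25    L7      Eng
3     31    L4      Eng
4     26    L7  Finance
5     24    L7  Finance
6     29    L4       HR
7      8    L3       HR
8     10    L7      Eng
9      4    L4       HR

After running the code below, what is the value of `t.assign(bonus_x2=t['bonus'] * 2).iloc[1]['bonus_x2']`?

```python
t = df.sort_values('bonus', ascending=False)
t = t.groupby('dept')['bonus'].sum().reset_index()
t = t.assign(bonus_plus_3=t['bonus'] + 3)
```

100

sort by bonus descending:
   bonus level     dept
0     37    L6      Eng
1     32    L3       HR
3     31    L4      Eng
6     29    L4       HR
4     26    L7  Finance
2     25    L7      Eng
5     24    L7  Finance
8     10    L7      Eng
7      8    L3       HR
9      4    L4       HR
group by dept, sum of bonus:
dept
Eng        103
Finance     50
HR          73
Name: bonus, dtype: int64
reset_index():
      dept  bonus
0      Eng    103
1  Finance     50
2       HR     73
add column bonus_plus_3 = t['bonus'] + 3:
      dept  bonus  bonus_plus_3
0      Eng    103           106
1  Finance     50            53
2       HR     73            76
add column bonus_x2 = t['bonus'] * 2:
      dept  bonus  bonus_plus_3  bonus_x2
0      Eng    103           106       206
1  Finance     50            53       100
2       HR     73            76       146
Hence 100.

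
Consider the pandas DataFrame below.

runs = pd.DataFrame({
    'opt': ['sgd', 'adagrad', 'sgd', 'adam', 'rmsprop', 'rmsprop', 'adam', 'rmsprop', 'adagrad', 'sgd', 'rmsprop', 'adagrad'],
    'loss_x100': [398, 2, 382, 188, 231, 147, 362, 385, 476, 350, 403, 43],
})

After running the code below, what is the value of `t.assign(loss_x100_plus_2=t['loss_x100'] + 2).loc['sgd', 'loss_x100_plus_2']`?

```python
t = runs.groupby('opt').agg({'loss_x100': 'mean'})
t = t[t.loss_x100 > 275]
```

group by opt, mean of loss_x100:
          loss_x100
opt                
adagrad  173.666667
adam     275.000000
rmsprop  291.500000
sgd      376.666667
filter rows where loss_x100 > 275:
          loss_x100
opt                
rmsprop  291.500000
sgd      376.666667
add column loss_x100_plus_2 = t['loss_x100'] + 2:
          loss_x100  loss_x100_plus_2
opt                                  
rmsprop  291.500000        293.500000
sgd      376.666667        378.666667
value at row 'sgd', column 'loss_x100_plus_2' → 378.666666667

378.666666667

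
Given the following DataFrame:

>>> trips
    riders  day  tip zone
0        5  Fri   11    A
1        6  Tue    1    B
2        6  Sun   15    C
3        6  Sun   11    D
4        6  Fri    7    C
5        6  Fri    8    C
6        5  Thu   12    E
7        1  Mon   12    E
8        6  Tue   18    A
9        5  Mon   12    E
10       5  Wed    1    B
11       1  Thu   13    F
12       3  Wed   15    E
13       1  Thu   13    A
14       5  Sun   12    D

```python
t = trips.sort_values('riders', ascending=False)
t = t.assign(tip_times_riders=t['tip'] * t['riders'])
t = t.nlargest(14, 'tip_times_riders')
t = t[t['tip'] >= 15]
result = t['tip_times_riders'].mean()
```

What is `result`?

sort by riders descending:
    riders  day  tip zone
1        6  Tue    1    B
2        6  Sun   15    C
3        6  Sun   11    D
4        6  Fri    7    C
5        6  Fri    8    C
8        6  Tue   18    A
0        5  Fri   11    A
6        5  Thu   12    E
9        5  Mon   12    E
10       5  Wed    1    B
14       5  Sun   12    D
12       3  Wed   15    E
7        1  Mon   12    E
11       1  Thu   13    F
13       1  Thu   13    A
add column tip_times_riders = t['tip'] * t['riders']:
    riders  day  tip zone  tip_times_riders
1        6  Tue    1    B                 6
2        6  Sun   15    C                90
3        6  Sun   11    D                66
4        6  Fri    7    C                42
5        6  Fri    8    C                48
8        6  Tue   18    A               108
0        5  Fri   11    A                55
6        5  Thu   12    E                60
9        5  Mon   12    E                60
10       5  Wed    1    B                 5
14       5  Sun   12    D                60
12       3  Wed   15    E                45
7        1  Mon   12    E                12
11       1  Thu   13    F                13
13       1  Thu   13    A                13
take 14 rows with largest tip_times_riders:
    riders  day  tip zone  tip_times_riders
8        6  Tue   18    A               108
2        6  Sun   15    C                90
3        6  Sun   11    D                66
6        5  Thu   12    E                60
9        5  Mon   12    E                60
14       5  Sun   12    D                60
0        5  Fri   11    A                55
5        6  Fri    8    C                48
12       3  Wed   15    E                45
4        6  Fri    7    C                42
11       1  Thu   13    F                13
13       1  Thu   13    A                13
7        1  Mon   12    E                12
1        6  Tue    1    B                 6
filter rows where tip >= 15:
    riders  day  tip zone  tip_times_riders
8        6  Tue   18    A               108
2        6  Sun   15    C                90
12       3  Wed   15    E                45
Finally, mean of column 'tip_times_riders' = 81.0.

81.0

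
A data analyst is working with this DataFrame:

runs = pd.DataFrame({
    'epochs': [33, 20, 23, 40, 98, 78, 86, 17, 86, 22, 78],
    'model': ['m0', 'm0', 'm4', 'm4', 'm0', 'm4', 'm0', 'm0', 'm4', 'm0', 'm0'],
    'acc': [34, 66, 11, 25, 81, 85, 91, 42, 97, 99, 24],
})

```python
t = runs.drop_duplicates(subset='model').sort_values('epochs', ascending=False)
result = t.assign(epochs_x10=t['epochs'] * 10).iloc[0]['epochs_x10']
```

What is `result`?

drop duplicate model (keep=first):
   epochs model  acc
0      33    m0   34
2      23    m4   11
sort by epochs descending:
   epochs model  acc
0      33    m0   34
2      23    m4   11
add column epochs_x10 = t['epochs'] * 10:
   epochs model  acc  epochs_x10
0      33    m0   34         330
2      23    m4   11         230
Hence 330.

330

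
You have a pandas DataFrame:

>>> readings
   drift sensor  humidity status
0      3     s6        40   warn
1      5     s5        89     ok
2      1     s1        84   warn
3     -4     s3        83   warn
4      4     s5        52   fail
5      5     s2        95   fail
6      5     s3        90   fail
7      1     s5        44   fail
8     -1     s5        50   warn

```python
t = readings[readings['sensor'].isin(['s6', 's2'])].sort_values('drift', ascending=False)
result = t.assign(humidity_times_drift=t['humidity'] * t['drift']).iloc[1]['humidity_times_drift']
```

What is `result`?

120

filter rows where sensor in ['s6', 's2']:
   drift sensor  humidity status
0      3     s6        40   warn
5      5     s2        95   fail
sort by drift descending:
   drift sensor  humidity status
5      5     s2        95   fail
0      3     s6        40   warn
add column humidity_times_drift = t['humidity'] * t['drift']:
   drift sensor  humidity status  humidity_times_drift
5      5     s2        95   fail                   475
0      3     s6        40   warn                   120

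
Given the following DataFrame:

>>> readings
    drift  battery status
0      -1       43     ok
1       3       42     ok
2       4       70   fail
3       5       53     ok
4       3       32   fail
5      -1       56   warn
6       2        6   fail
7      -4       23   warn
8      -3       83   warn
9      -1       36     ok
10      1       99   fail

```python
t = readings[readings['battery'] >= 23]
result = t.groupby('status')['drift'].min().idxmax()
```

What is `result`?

fail

filter rows where battery >= 23:
    drift  battery status
0      -1       43     ok
1       3       42     ok
2       4       70   fail
3       5       53     ok
4       3       32   fail
5      -1       56   warn
7      -4       23   warn
8      -3       83   warn
9      -1       36     ok
10      1       99   fail
group by status, min of drift:
status
fail    1
ok     -1
warn   -4
Name: drift, dtype: int64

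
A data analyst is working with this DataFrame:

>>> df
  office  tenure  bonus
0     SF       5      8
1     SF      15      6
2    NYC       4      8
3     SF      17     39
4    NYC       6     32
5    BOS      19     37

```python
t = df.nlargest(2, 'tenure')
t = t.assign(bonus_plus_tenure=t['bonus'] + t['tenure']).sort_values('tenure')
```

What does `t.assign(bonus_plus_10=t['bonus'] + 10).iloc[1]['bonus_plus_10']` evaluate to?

47

take 2 rows with largest tenure:
  office  tenure  bonus
5    BOS      19     37
3     SF      17     39
add column bonus_plus_tenure = t['bonus'] + t['tenure']:
  office  tenure  bonus  bonus_plus_tenure
5    BOS      19     37                 56
3     SF      17     39                 56
sort by tenure:
  office  tenure  bonus  bonus_plus_tenure
3     SF      17     39                 56
5    BOS      19     37                 56
add column bonus_plus_10 = t['bonus'] + 10:
  office  tenure  bonus  bonus_plus_tenure  bonus_plus_10
3     SF      17     39                 56             49
5    BOS      19     37                 56             47
Taking the value at position 1, column 'bonus_plus_10' gives 47.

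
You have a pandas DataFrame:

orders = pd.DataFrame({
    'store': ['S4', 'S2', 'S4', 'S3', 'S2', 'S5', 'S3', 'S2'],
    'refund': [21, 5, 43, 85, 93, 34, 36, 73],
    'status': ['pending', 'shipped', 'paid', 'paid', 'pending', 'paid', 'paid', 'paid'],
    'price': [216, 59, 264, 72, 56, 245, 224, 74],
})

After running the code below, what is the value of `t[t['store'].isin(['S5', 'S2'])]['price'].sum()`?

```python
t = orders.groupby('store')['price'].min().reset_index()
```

301

group by store, min of price:
store
S2     56
S3     72
S4    216
S5    245
Name: price, dtype: int64
reset_index():
  store  price
0    S2     56
1    S3     72
2    S4    216
3    S5    245
filter rows where store in ['S5', 'S2']:
  store  price
0    S2     56
3    S5    245
Finally, sum of column 'price' = 301.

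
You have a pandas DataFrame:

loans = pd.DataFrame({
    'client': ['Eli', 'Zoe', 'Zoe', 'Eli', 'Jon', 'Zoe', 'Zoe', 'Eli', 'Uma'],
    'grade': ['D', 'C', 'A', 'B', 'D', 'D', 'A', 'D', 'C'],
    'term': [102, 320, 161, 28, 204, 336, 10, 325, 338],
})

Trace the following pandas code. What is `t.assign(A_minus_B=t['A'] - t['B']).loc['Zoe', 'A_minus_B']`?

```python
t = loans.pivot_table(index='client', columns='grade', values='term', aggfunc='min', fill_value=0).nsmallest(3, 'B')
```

pivot: rows=client, cols=grade, min(term):
grade    A   B    C    D
client                  
Eli      0  28    0  102
Jon      0   0    0  204
Uma      0   0  338    0
Zoe     10   0  320  336
take 3 rows with smallest B:
grade    A  B    C    D
client                 
Jon      0  0    0  204
Uma      0  0  338    0
Zoe     10  0  320  336
add column A_minus_B = t['A'] - t['B']:
grade    A  B    C    D  A_minus_B
client                            
Jon      0  0    0  204          0
Uma      0  0  338    0          0
Zoe     10  0  320  336         10

10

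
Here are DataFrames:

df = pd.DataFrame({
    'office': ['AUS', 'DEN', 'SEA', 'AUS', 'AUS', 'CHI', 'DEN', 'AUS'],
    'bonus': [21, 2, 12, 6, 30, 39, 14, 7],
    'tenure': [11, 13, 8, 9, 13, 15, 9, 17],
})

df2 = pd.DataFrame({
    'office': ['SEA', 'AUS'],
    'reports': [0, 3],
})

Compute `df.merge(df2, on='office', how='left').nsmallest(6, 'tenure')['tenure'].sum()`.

63

merge on 'office' (how='left') → 8 rows:
  office  bonus  tenure  reports
0    AUS     21      11      3.0
1    DEN      2      13      NaN
2    SEA     12       8      0.0
3    AUS      6       9      3.0
4    AUS     30      13      3.0
5    CHI     39      15      NaN
6    DEN     14       9      NaN
7    AUS      7      17      3.0
take 6 rows with smallest tenure:
  office  bonus  tenure  reports
2    SEA     12       8      0.0
3    AUS      6       9      3.0
6    DEN     14       9      NaN
0    AUS     21      11      3.0
1    DEN      2      13      NaN
4    AUS     30      13      3.0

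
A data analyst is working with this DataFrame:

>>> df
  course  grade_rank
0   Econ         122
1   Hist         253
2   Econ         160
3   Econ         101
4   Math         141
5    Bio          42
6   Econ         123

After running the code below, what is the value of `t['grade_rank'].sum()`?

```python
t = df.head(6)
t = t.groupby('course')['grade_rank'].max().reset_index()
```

596

take first 6 rows:
  course  grade_rank
0   Econ         122
1   Hist         253
2   Econ         160
3   Econ         101
4   Math         141
5    Bio          42
group by course, max of grade_rank:
course
Bio      42
Econ    160
Hist    253
Math    141
Name: grade_rank, dtype: int64
reset_index():
  course  grade_rank
0    Bio          42
1   Econ         160
2   Hist         253
3   Math         141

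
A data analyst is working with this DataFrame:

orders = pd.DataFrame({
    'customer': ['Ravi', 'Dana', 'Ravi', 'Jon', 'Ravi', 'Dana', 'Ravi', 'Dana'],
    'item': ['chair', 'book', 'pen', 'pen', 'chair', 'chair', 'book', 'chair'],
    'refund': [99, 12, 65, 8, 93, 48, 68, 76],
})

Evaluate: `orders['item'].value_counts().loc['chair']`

value_counts of item:
item
chair    4
book     2
pen      2
Name: count, dtype: int64
value at index 'chair' → 4

4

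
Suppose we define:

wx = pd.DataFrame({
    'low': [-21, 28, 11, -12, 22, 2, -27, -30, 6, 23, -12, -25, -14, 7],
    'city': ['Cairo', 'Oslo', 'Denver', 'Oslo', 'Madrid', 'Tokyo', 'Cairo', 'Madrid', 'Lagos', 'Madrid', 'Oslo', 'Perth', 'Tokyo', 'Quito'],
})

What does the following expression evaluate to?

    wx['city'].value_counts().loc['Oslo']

value_counts of city:
city
Oslo      3
Madrid    3
Cairo     2
Tokyo     2
Denver    1
Lagos     1
Perth     1
Quito     1
Name: count, dtype: int64

3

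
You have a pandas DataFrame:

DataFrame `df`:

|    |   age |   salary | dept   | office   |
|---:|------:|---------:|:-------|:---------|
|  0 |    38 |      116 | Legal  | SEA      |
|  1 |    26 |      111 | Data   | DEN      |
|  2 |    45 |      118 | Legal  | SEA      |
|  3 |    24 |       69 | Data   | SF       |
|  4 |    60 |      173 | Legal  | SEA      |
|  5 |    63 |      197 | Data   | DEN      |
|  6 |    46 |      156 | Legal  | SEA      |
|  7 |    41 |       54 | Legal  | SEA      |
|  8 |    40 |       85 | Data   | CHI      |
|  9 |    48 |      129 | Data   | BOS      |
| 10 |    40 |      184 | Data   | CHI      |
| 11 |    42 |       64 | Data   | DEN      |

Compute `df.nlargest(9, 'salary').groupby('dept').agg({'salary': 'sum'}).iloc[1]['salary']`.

563

take 9 rows with largest salary:
    age  salary   dept office
5    63     197   Data    DEN
10   40     184   Data    CHI
4    60     173  Legal    SEA
6    46     156  Legal    SEA
9    48     129   Data    BOS
2    45     118  Legal    SEA
0    38     116  Legal    SEA
1    26     111   Data    DEN
8    40      85   Data    CHI
group by dept, sum of salary:
       salary
dept         
Data      706
Legal     563
value at position 1, column 'salary' → 563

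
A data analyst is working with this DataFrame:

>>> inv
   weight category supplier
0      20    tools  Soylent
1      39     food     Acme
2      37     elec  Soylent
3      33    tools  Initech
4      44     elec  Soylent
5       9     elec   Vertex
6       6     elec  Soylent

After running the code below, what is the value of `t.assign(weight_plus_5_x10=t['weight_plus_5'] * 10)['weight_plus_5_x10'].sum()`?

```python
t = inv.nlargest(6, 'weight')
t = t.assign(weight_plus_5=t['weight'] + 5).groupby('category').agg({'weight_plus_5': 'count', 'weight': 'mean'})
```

take 6 rows with largest weight:
   weight category supplier
4      44     elec  Soylent
1      39     food     Acme
2      37     elec  Soylent
3      33    tools  Initech
0      20    tools  Soylent
5       9     elec   Vertex
add column weight_plus_5 = t['weight'] + 5:
   weight category supplier  weight_plus_5
4      44     elec  Soylent             49
1      39     food     Acme             44
2      37     elec  Soylent             42
3      33    tools  Initech             38
0      20    tools  Soylent             25
5       9     elec   Vertex             14
group by category: count(weight_plus_5), mean(weight):
          weight_plus_5  weight
category                       
elec                  3    30.0
food                  1    39.0
tools                 2    26.5
add column weight_plus_5_x10 = t['weight_plus_5'] * 10:
          weight_plus_5  weight  weight_plus_5_x10
category                                          
elec                  3    30.0                 30
food                  1    39.0                 10
tools                 2    26.5                 20
Taking the sum of column 'weight_plus_5_x10' gives 60.

60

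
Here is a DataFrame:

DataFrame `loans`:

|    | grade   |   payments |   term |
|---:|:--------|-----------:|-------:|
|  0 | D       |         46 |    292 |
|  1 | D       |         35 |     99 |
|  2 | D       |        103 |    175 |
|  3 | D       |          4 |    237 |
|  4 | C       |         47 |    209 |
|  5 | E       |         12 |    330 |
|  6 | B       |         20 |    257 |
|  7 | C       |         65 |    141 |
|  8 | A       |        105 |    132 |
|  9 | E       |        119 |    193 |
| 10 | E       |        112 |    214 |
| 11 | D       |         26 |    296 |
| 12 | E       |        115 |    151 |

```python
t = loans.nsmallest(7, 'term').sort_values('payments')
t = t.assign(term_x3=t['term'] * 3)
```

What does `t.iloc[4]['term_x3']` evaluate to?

396

take 7 rows with smallest term:
   grade  payments  term
1      D        35    99
8      A       105   132
7      C        65   141
12     E       115   151
2      D       103   175
9      E       119   193
4      C        47   209
sort by payments:
   grade  payments  term
1      D        35    99
4      C        47   209
7      C        65   141
2      D       103   175
8      A       105   132
12     E       115   151
9      E       119   193
add column term_x3 = t['term'] * 3:
   grade  payments  term  term_x3
1      D        35    99      297
4      C        47   209      627
7      C        65   141      423
2      D       103   175      525
8      A       105   132      396
12     E       115   151      453
9      E       119   193      579
So iloc[4]['term_x3'] = 396.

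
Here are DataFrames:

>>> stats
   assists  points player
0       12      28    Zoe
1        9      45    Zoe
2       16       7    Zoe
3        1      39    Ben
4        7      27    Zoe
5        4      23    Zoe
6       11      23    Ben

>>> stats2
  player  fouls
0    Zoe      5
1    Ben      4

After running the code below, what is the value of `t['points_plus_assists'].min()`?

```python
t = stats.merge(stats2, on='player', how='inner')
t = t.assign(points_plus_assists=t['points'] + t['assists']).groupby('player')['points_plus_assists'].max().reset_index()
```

merge on 'player' (how='inner') → 7 rows:
   assists  points player  fouls
0       12      28    Zoe      5
1        9      45    Zoe      5
2       16       7    Zoe      5
3        1      39    Ben      4
4        7      27    Zoe      5
5        4      23    Zoe      5
6       11      23    Ben      4
add column points_plus_assists = t['points'] + t['assists']:
   assists  points player  fouls  points_plus_assists
0       12      28    Zoe      5                   40
1        9      45    Zoe      5                   54
2       16       7    Zoe      5                   23
3        1      39    Ben      4                   40
4        7      27    Zoe      5                   34
5        4      23    Zoe      5                   27
6       11      23    Ben      4                   34
group by player, max of points_plus_assists:
player
Ben    40
Zoe    54
Name: points_plus_assists, dtype: int64
reset_index():
  player  points_plus_assists
0    Ben                   40
1    Zoe                   54
Reading off the min of column 'points_plus_assists', we get 40.

40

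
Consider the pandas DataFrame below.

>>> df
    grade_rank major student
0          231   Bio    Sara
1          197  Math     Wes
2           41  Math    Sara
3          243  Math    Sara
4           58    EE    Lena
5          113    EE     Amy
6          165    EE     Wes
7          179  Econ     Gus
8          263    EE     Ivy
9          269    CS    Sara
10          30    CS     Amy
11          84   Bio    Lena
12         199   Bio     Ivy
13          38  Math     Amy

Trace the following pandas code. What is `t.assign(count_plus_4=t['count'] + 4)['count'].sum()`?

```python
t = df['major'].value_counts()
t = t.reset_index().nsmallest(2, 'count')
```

3

value_counts of major:
major
Math    4
EE      4
Bio     3
CS      2
Econ    1
Name: count, dtype: int64
reset_index():
  major  count
0  Math      4
1    EE      4
2   Bio      3
3    CS      2
4  Econ      1
take 2 rows with smallest count:
  major  count
4  Econ      1
3    CS      2
add column count_plus_4 = t['count'] + 4:
  major  count  count_plus_4
4  Econ      1             5
3    CS      2             6
sum of column 'count' → 3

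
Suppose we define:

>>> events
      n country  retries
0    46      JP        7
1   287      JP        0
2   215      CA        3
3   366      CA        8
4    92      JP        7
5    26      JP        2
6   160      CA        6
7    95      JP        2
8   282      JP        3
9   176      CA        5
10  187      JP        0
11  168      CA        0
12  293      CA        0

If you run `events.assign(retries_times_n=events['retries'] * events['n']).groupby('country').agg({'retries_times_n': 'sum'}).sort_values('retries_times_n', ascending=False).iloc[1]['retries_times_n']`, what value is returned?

add column retries_times_n = events['retries'] * events['n']:
      n country  retries  retries_times_n
0    46      JP        7              322
1   287      JP        0                0
2   215      CA        3              645
3   366      CA        8             2928
4    92      JP        7              644
5    26      JP        2               52
6   160      CA        6              960
7    95      JP        2              190
8   282      JP        3              846
9   176      CA        5              880
10  187      JP        0                0
11  168      CA        0                0
12  293      CA        0                0
group by country, sum of retries_times_n:
         retries_times_n
country                 
CA                  5413
JP                  2054
sort by retries_times_n descending:
         retries_times_n
country                 
CA                  5413
JP                  2054
Taking the value at position 1, column 'retries_times_n' gives 2054.

2054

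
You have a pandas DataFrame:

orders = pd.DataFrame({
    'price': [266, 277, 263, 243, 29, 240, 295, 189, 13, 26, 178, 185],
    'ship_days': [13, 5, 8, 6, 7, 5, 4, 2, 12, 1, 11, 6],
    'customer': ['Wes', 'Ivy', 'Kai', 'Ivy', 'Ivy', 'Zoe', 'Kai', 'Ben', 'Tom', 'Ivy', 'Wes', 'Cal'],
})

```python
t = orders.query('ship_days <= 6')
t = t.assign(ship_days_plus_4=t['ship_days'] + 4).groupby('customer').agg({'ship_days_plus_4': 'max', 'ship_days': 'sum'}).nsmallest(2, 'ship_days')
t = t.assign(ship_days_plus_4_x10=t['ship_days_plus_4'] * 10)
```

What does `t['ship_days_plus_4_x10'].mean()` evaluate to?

70.0

filter rows where ship_days <= 6:
    price  ship_days customer
1     277          5      Ivy
3     243          6      Ivy
5     240          5      Zoe
6     295          4      Kai
7     189          2      Ben
9      26          1      Ivy
11    185          6      Cal
add column ship_days_plus_4 = t['ship_days'] + 4:
    price  ship_days customer  ship_days_plus_4
1     277          5      Ivy                 9
3     243          6      Ivy                10
5     240          5      Zoe                 9
6     295          4      Kai                 8
7     189          2      Ben                 6
9      26          1      Ivy                 5
11    185          6      Cal                10
group by customer: max(ship_days_plus_4), sum(ship_days):
          ship_days_plus_4  ship_days
customer                             
Ben                      6          2
Cal                     10          6
Ivy                     10         12
Kai                      8          4
Zoe                      9          5
take 2 rows with smallest ship_days:
          ship_days_plus_4  ship_days
customer                             
Ben                      6          2
Kai                      8          4
add column ship_days_plus_4_x10 = t['ship_days_plus_4'] * 10:
          ship_days_plus_4  ship_days  ship_days_plus_4_x10
customer                                                   
Ben                      6          2                    60
Kai                      8          4                    80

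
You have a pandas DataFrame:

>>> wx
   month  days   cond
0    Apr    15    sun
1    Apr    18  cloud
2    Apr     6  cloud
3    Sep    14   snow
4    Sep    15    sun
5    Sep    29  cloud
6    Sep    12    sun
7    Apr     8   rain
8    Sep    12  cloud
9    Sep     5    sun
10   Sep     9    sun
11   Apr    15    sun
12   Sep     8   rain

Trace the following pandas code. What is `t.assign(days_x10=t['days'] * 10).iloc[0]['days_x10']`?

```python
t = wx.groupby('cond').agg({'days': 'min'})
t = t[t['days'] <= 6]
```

group by cond, min of days:
       days
cond       
cloud     6
rain      8
snow     14
sun       5
filter rows where days <= 6:
       days
cond       
cloud     6
sun       5
add column days_x10 = t['days'] * 10:
       days  days_x10
cond                 
cloud     6        60
sun       5        50
Finally, value at position 0, column 'days_x10' = 60.

60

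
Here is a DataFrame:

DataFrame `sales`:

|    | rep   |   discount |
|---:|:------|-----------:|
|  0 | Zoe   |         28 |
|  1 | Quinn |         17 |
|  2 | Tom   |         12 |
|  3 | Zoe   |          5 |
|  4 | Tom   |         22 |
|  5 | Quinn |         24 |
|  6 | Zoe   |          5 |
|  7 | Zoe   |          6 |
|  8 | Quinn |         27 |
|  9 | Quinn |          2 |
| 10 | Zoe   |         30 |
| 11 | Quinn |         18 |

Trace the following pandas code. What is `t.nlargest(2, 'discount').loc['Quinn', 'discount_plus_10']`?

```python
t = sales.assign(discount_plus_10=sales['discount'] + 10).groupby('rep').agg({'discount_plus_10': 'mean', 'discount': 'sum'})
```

add column discount_plus_10 = sales['discount'] + 10:
      rep  discount  discount_plus_10
0     Zoe        28                38
1   Quinn        17                27
2     Tom        12                22
3     Zoe         5                15
4     Tom        22                32
5   Quinn        24                34
6     Zoe         5                15
7     Zoe         6                16
8   Quinn        27                37
9   Quinn         2                12
10    Zoe        30                40
11  Quinn        18                28
group by rep: mean(discount_plus_10), sum(discount):
       discount_plus_10  discount
rep                              
Quinn              27.6        88
Tom                27.0        34
Zoe                24.8        74
take 2 rows with largest discount:
       discount_plus_10  discount
rep                              
Quinn              27.6        88
Zoe                24.8        74

27.6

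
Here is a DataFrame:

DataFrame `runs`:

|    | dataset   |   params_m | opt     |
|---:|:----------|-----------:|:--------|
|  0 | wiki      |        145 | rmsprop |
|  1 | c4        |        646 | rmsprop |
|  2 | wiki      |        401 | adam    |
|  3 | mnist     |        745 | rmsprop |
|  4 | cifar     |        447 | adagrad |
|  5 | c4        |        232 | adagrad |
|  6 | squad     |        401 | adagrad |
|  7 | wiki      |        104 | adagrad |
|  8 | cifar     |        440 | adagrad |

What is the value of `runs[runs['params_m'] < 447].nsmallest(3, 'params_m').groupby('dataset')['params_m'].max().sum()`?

filter rows where params_m < 447:
  dataset  params_m      opt
0    wiki       145  rmsprop
2    wiki       401     adam
5      c4       232  adagrad
6   squad       401  adagrad
7    wiki       104  adagrad
8   cifar       440  adagrad
take 3 rows with smallest params_m:
  dataset  params_m      opt
7    wiki       104  adagrad
0    wiki       145  rmsprop
5      c4       232  adagrad
group by dataset, max of params_m:
dataset
c4      232
wiki    145
Name: params_m, dtype: int64

377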